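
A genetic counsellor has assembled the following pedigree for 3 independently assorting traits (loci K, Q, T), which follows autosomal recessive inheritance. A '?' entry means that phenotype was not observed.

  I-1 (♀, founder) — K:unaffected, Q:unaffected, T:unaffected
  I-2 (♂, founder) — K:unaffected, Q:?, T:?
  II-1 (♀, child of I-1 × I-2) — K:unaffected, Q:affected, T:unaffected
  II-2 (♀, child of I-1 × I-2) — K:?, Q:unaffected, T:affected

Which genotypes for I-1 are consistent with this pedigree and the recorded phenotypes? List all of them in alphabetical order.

I-1 ∈ {KK Qq Tt, Kk Qq Tt}

K/I-1 un ·: KK|Kk
K/I-2 un ·: KK|Kk
K/II-1 un I-1×I-2: KK|Kk
K/II-2 ? I-1×I-2: KK|Kk|kk
⇒ K over [I-1,I-2,II-1,II-2]: 15 consistent
Q/I-1 un ·: Qq
Q/I-2 ? ·: Qq|qq
Q/II-1 aff I-1×I-2: qq
Q/II-2 un I-1×I-2: QQ|Qq
⇒ Q over [I-1,I-2,II-1,II-2]: 3 consistent
T/I-1 un ·: Tt
T/I-2 ? ·: Tt|tt
T/II-1 un I-1×I-2: TT|Tt
T/II-2 aff I-1×I-2: tt
⇒ T over [I-1,I-2,II-1,II-2]: 3 consistent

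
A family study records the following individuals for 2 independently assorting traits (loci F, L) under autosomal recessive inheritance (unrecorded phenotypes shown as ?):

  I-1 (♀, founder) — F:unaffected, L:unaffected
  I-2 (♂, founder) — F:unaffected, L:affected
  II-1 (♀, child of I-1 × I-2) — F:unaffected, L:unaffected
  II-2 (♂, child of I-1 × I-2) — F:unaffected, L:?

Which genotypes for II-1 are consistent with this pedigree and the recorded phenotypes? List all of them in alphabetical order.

F/I-1 un ·: FF|Ff
F/I-2 un ·: FF|Ff
F/II-1 un I-1×I-2: FF|Ff
F/II-2 un I-1×I-2: FF|Ff
⇒ F over [I-1,I-2,II-1,II-2]: 13 consistent
L/I-1 un ·: LL|Ll
L/I-2 aff ·: ll
L/II-1 un I-1×I-2: Ll
L/II-2 ? I-1×I-2: Ll|ll
⇒ L over [I-1,I-2,II-1,II-2]: 3 consistent

II-1 ∈ {FF Ll, Ff Ll}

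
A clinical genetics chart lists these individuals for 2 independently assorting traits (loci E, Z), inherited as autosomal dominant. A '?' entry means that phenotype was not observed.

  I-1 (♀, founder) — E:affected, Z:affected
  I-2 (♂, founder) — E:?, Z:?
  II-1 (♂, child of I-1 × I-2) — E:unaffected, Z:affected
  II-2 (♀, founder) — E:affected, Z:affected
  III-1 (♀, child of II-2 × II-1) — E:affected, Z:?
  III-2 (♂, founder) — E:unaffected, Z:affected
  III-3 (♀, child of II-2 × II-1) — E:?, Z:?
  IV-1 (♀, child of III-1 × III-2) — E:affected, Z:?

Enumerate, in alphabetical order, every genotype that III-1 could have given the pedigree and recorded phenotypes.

III-1 ∈ {Ee ZZ, Ee Zz, Ee zz}

E/I-1 aff ·: Ee
E/I-2 ? ·: ee|Ee
E/II-1 un I-1×I-2: ee
E/II-2 aff ·: Ee|EE
E/III-1 aff II-2×II-1: Ee
E/III-2 un ·: ee
E/III-3 ? II-2×II-1: ee|Ee
E/IV-1 aff III-1×III-2: Ee
⇒ E over [I-1,I-2,II-1,II-2,III-1,III-2,III-3,IV-1]: 6 consistent
Z/I-1 aff ·: Zz|ZZ
Z/I-2 ? ·: zz|Zz|ZZ
Z/II-1 aff I-1×I-2: Zz|ZZ
Z/II-2 aff ·: Zz|ZZ
Z/III-1 ? II-2×II-1: zz|Zz|ZZ
Z/III-2 aff ·: Zz|ZZ
Z/III-3 ? II-2×II-1: zz|Zz|ZZ
Z/IV-1 ? III-1×III-2: zz|Zz|ZZ
⇒ Z over [I-1,I-2,II-1,II-2,III-1,III-2,III-3,IV-1]: 321 consistent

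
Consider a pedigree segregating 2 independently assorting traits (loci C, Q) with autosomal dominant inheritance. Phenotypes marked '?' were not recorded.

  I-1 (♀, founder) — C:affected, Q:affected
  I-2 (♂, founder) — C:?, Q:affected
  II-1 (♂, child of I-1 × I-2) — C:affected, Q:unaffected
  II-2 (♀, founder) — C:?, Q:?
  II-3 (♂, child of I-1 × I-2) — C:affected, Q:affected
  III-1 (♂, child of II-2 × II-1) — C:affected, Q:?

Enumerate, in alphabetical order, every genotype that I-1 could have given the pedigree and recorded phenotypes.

C/I-1 aff ·: Cc|CC
C/I-2 ? ·: cc|Cc|CC
C/II-1 aff I-1×I-2: Cc|CC
C/II-2 ? ·: cc|Cc|CC
C/II-3 aff I-1×I-2: Cc|CC
C/III-1 aff II-2×II-1: Cc|CC
⇒ C over [I-1,I-2,II-1,II-2,II-3,III-1]: 68 consistent
Q/I-1 aff ·: Qq
Q/I-2 aff ·: Qq
Q/II-1 un I-1×I-2: qq
Q/II-2 ? ·: qq|Qq|QQ
Q/II-3 aff I-1×I-2: Qq|QQ
Q/III-1 ? II-2×II-1: qq|Qq
⇒ Q over [I-1,I-2,II-1,II-2,II-3,III-1]: 8 consistent

I-1 ∈ {CC Qq, Cc Qq}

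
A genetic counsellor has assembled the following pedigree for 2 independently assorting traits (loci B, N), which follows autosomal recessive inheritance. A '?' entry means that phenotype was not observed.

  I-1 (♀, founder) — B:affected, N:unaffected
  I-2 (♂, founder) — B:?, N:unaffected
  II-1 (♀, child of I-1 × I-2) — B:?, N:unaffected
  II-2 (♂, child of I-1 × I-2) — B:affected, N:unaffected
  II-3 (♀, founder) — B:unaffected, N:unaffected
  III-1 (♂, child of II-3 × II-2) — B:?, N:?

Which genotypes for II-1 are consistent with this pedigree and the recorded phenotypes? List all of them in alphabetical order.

B/I-1 aff ·: bb
B/I-2 ? ·: Bb|bb
B/II-1 ? I-1×I-2: Bb|bb
B/II-2 aff I-1×I-2: bb
B/II-3 un ·: BB|Bb
B/III-1 ? II-3×II-2: Bb|bb
⇒ B over [I-1,I-2,II-1,II-2,II-3,III-1]: 9 consistent
N/I-1 un ·: NN|Nn
N/I-2 un ·: NN|Nn
N/II-1 un I-1×I-2: NN|Nn
N/II-2 un I-1×I-2: NN|Nn
N/II-3 un ·: NN|Nn
N/III-1 ? II-3×II-2: NN|Nn|nn
⇒ N over [I-1,I-2,II-1,II-2,II-3,III-1]: 51 consistent

II-1 ∈ {Bb NN, Bb Nn, bb NN, bb Nn}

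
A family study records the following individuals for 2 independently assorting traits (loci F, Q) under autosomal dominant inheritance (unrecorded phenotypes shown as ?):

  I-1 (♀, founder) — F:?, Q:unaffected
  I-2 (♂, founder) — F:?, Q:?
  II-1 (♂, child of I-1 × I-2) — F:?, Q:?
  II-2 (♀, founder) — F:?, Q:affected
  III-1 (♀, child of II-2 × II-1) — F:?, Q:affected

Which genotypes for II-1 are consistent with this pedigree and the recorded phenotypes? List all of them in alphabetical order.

II-1 ∈ {FF Qq, FF qq, Ff Qq, Ff qq, ff Qq, ff qq}

F/I-1 ? ·: ff|Ff|FF
F/I-2 ? ·: ff|Ff|FF
F/II-1 ? I-1×I-2: ff|Ff|FF
F/II-2 ? ·: ff|Ff|FF
F/III-1 ? II-2×II-1: ff|Ff|FF
⇒ F over [I-1,I-2,II-1,II-2,III-1]: 81 consistent
Q/I-1 un ·: qq
Q/I-2 ? ·: qq|Qq|QQ
Q/II-1 ? I-1×I-2: qq|Qq
Q/II-2 aff ·: Qq|QQ
Q/III-1 aff II-2×II-1: Qq|QQ
⇒ Q over [I-1,I-2,II-1,II-2,III-1]: 12 consistent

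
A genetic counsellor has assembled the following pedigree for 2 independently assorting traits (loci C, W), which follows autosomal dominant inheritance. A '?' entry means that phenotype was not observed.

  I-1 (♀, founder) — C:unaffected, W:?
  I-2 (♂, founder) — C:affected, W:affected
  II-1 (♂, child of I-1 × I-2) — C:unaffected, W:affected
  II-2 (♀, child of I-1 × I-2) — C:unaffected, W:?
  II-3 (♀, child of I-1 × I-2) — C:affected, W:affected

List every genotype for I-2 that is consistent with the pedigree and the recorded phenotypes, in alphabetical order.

I-2 ∈ {Cc WW, Cc Ww}

C/I-1 un ·: cc
C/I-2 aff ·: Cc
C/II-1 un I-1×I-2: cc
C/II-2 un I-1×I-2: cc
C/II-3 aff I-1×I-2: Cc
⇒ C over [I-1,I-2,II-1,II-2,II-3]: 1 consistent
W/I-1 ? ·: ww|Ww|WW
W/I-2 aff ·: Ww|WW
W/II-1 aff I-1×I-2: Ww|WW
W/II-2 ? I-1×I-2: ww|Ww|WW
W/II-3 aff I-1×I-2: Ww|WW
⇒ W over [I-1,I-2,II-1,II-2,II-3]: 32 consistent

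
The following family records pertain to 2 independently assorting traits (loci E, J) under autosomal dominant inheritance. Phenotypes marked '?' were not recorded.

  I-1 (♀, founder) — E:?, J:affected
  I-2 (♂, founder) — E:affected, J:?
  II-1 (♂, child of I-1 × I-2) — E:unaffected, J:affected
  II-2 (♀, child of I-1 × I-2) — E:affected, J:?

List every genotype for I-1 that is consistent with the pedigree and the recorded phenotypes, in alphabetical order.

E/I-1 ? ·: ee|Ee
E/I-2 aff ·: Ee
E/II-1 un I-1×I-2: ee
E/II-2 aff I-1×I-2: Ee|EE
⇒ E over [I-1,I-2,II-1,II-2]: 3 consistent
J/I-1 aff ·: Jj|JJ
J/I-2 ? ·: jj|Jj|JJ
J/II-1 aff I-1×I-2: Jj|JJ
J/II-2 ? I-1×I-2: jj|Jj|JJ
⇒ J over [I-1,I-2,II-1,II-2]: 18 consistent

I-1 ∈ {Ee JJ, Ee Jj, ee JJ, ee Jj}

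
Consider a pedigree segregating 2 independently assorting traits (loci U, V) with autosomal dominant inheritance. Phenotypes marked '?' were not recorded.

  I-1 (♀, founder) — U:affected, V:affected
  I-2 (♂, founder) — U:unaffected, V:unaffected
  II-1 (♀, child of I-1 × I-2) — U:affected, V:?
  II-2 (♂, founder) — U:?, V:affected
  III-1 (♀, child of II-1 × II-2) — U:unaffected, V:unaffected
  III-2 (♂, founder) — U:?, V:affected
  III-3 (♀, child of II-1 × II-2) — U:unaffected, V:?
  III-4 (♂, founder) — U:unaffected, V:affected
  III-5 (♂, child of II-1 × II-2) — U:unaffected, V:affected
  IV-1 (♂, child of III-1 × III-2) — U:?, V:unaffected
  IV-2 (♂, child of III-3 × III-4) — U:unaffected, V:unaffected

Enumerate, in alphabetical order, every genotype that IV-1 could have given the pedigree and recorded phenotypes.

IV-1 ∈ {Uu vv, uu vv}

U/I-1 aff ·: Uu|UU
U/I-2 un ·: uu
U/II-1 aff I-1×I-2: Uu
U/II-2 ? ·: uu|Uu
U/III-1 un II-1×II-2: uu
U/III-2 ? ·: uu|Uu|UU
U/III-3 un II-1×II-2: uu
U/III-4 un ·: uu
U/III-5 un II-1×II-2: uu
U/IV-1 ? III-1×III-2: uu|Uu
U/IV-2 un III-3×III-4: uu
⇒ U over [I-1,I-2,II-1,II-2,III-1,III-2,III-3,III-4,III-5,IV-1,IV-2]: 16 consistent
V/I-1 aff ·: Vv|VV
V/I-2 un ·: vv
V/II-1 ? I-1×I-2: vv|Vv
V/II-2 aff ·: Vv
V/III-1 un II-1×II-2: vv
V/III-2 aff ·: Vv
V/III-3 ? II-1×II-2: vv|Vv
V/III-4 aff ·: Vv
V/III-5 aff II-1×II-2: Vv|VV
V/IV-1 un III-1×III-2: vv
V/IV-2 un III-3×III-4: vv
⇒ V over [I-1,I-2,II-1,II-2,III-1,III-2,III-3,III-4,III-5,IV-1,IV-2]: 10 consistent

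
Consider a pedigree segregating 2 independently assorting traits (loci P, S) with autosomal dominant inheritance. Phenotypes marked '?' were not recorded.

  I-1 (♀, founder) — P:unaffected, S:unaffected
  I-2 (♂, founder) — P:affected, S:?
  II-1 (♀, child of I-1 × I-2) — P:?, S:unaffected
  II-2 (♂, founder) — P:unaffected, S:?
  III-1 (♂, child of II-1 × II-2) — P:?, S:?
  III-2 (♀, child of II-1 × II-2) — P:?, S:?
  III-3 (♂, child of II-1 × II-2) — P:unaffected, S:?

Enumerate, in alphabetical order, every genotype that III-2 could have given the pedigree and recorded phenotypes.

III-2 ∈ {Pp Ss, Pp ss, pp Ss, pp ss}

P/I-1 un ·: pp
P/I-2 aff ·: Pp|PP
P/II-1 ? I-1×I-2: pp|Pp
P/II-2 un ·: pp
P/III-1 ? II-1×II-2: pp|Pp
P/III-2 ? II-1×II-2: pp|Pp
P/III-3 un II-1×II-2: pp
⇒ P over [I-1,I-2,II-1,II-2,III-1,III-2,III-3]: 9 consistent
S/I-1 un ·: ss
S/I-2 ? ·: ss|Ss
S/II-1 un I-1×I-2: ss
S/II-2 ? ·: ss|Ss|SS
S/III-1 ? II-1×II-2: ss|Ss
S/III-2 ? II-1×II-2: ss|Ss
S/III-3 ? II-1×II-2: ss|Ss
⇒ S over [I-1,I-2,II-1,II-2,III-1,III-2,III-3]: 20 consistent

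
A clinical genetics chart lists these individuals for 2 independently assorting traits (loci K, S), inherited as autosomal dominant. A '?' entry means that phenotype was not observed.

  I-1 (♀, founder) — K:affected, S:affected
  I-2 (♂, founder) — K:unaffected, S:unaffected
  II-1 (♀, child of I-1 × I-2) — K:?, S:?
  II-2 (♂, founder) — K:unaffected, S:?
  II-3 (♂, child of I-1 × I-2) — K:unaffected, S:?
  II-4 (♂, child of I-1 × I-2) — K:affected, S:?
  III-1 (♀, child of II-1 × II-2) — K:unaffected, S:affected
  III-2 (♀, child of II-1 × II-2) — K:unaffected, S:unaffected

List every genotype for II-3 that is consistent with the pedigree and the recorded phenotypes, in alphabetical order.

II-3 ∈ {kk Ss, kk ss}

K/I-1 aff ·: Kk
K/I-2 un ·: kk
K/II-1 ? I-1×I-2: kk|Kk
K/II-2 un ·: kk
K/II-3 un I-1×I-2: kk
K/II-4 aff I-1×I-2: Kk
K/III-1 un II-1×II-2: kk
K/III-2 un II-1×II-2: kk
⇒ K over [I-1,I-2,II-1,II-2,II-3,II-4,III-1,III-2]: 2 consistent
S/I-1 aff ·: Ss|SS
S/I-2 un ·: ss
S/II-1 ? I-1×I-2: ss|Ss
S/II-2 ? ·: ss|Ss
S/II-3 ? I-1×I-2: ss|Ss
S/II-4 ? I-1×I-2: ss|Ss
S/III-1 aff II-1×II-2: Ss|SS
S/III-2 un II-1×II-2: ss
⇒ S over [I-1,I-2,II-1,II-2,II-3,II-4,III-1,III-2]: 19 consistent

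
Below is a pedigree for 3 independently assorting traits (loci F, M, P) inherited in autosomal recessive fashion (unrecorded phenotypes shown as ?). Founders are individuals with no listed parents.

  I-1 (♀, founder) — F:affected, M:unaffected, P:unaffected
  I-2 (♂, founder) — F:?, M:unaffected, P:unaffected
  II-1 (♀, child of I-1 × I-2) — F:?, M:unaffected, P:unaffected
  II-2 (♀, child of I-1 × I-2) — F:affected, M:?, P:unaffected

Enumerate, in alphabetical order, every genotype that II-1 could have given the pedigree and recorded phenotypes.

II-1 ∈ {Ff MM PP, Ff MM Pp, Ff Mm PP, Ff Mm Pp, ff MM PP, ff MM Pp, ff Mm PP, ff Mm Pp}

F/I-1 aff ·: ff
F/I-2 ? ·: Ff|ff
F/II-1 ? I-1×I-2: Ff|ff
F/II-2 aff I-1×I-2: ff
⇒ F over [I-1,I-2,II-1,II-2]: 3 consistent
M/I-1 un ·: MM|Mm
M/I-2 un ·: MM|Mm
M/II-1 un I-1×I-2: MM|Mm
M/II-2 ? I-1×I-2: MM|Mm|mm
⇒ M over [I-1,I-2,II-1,II-2]: 15 consistent
P/I-1 un ·: PP|Pp
P/I-2 un ·: PP|Pp
P/II-1 un I-1×I-2: PP|Pp
P/II-2 un I-1×I-2: PP|Pp
⇒ P over [I-1,I-2,II-1,II-2]: 13 consistent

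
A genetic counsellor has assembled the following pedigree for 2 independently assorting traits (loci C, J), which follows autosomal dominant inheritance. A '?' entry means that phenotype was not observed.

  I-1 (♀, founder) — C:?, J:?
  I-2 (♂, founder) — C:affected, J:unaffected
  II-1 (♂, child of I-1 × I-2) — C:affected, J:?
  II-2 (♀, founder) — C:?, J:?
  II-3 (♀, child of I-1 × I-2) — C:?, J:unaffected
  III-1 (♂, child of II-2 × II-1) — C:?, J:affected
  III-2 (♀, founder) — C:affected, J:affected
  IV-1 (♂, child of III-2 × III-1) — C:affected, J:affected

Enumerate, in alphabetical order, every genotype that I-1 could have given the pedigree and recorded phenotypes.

I-1 ∈ {CC Jj, CC jj, Cc Jj, Cc jj, cc Jj, cc jj}

C/I-1 ? ·: cc|Cc|CC
C/I-2 aff ·: Cc|CC
C/II-1 aff I-1×I-2: Cc|CC
C/II-2 ? ·: cc|Cc|CC
C/II-3 ? I-1×I-2: cc|Cc|CC
C/III-1 ? II-2×II-1: cc|Cc|CC
C/III-2 aff ·: Cc|CC
C/IV-1 aff III-2×III-1: Cc|CC
⇒ C over [I-1,I-2,II-1,II-2,II-3,III-1,III-2,IV-1]: 332 consistent
J/I-1 ? ·: jj|Jj
J/I-2 un ·: jj
J/II-1 ? I-1×I-2: jj|Jj
J/II-2 ? ·: jj|Jj|JJ
J/II-3 un I-1×I-2: jj
J/III-1 aff II-2×II-1: Jj|JJ
J/III-2 aff ·: Jj|JJ
J/IV-1 aff III-2×III-1: Jj|JJ
⇒ J over [I-1,I-2,II-1,II-2,II-3,III-1,III-2,IV-1]: 34 consistent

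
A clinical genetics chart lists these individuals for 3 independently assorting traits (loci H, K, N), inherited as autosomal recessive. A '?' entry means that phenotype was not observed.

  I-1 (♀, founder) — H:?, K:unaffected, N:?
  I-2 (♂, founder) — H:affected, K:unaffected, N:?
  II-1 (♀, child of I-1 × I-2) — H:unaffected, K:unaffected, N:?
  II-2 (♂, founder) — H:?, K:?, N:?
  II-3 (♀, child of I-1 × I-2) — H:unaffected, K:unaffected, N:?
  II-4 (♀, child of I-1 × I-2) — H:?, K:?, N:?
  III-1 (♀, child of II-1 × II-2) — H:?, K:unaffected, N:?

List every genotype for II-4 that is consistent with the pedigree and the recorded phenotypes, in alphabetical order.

II-4 ∈ {Hh KK NN, Hh KK Nn, Hh KK nn, Hh Kk NN, Hh Kk Nn, Hh Kk nn, Hh kk NN, Hh kk Nn, Hh kk nn, hh KK NN, hh KK Nn, hh KK nn, hh Kk NN, hh Kk Nn, hh Kk nn, hh kk NN, hh kk Nn, hh kk nn}

H/I-1 ? ·: HH|Hh
H/I-2 aff ·: hh
H/II-1 un I-1×I-2: Hh
H/II-2 ? ·: HH|Hh|hh
H/II-3 un I-1×I-2: Hh
H/II-4 ? I-1×I-2: Hh|hh
H/III-1 ? II-1×II-2: HH|Hh|hh
⇒ H over [I-1,I-2,II-1,II-2,II-3,II-4,III-1]: 21 consistent
K/I-1 un ·: KK|Kk
K/I-2 un ·: KK|Kk
K/II-1 un I-1×I-2: KK|Kk
K/II-2 ? ·: KK|Kk|kk
K/II-3 un I-1×I-2: KK|Kk
K/II-4 ? I-1×I-2: KK|Kk|kk
K/III-1 un II-1×II-2: KK|Kk
⇒ K over [I-1,I-2,II-1,II-2,II-3,II-4,III-1]: 130 consistent
N/I-1 ? ·: NN|Nn|nn
N/I-2 ? ·: NN|Nn|nn
N/II-1 ? I-1×I-2: NN|Nn|nn
N/II-2 ? ·: NN|Nn|nn
N/II-3 ? I-1×I-2: NN|Nn|nn
N/II-4 ? I-1×I-2: NN|Nn|nn
N/III-1 ? II-1×II-2: NN|Nn|nn
⇒ N over [I-1,I-2,II-1,II-2,II-3,II-4,III-1]: 333 consistent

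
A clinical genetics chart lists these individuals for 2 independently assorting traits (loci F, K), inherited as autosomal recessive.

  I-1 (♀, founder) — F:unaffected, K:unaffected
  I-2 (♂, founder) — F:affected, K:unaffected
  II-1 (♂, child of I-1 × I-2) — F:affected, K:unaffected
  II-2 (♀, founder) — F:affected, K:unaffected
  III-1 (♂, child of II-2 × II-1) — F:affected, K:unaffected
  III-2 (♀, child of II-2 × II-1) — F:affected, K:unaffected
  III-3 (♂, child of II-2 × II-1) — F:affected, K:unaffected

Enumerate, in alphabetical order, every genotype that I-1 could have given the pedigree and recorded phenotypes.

F/I-1 un ·: Ff
F/I-2 aff ·: ff
F/II-1 aff I-1×I-2: ff
F/II-2 aff ·: ff
F/III-1 aff II-2×II-1: ff
F/III-2 aff II-2×II-1: ff
F/III-3 aff II-2×II-1: ff
⇒ F over [I-1,I-2,II-1,II-2,III-1,III-2,III-3]: 1 consistent
K/I-1 un ·: KK|Kk
K/I-2 un ·: KK|Kk
K/II-1 un I-1×I-2: KK|Kk
K/II-2 un ·: KK|Kk
K/III-1 un II-2×II-1: KK|Kk
K/III-2 un II-2×II-1: KK|Kk
K/III-3 un II-2×II-1: KK|Kk
⇒ K over [I-1,I-2,II-1,II-2,III-1,III-2,III-3]: 84 consistent

I-1 ∈ {Ff KK, Ff Kk}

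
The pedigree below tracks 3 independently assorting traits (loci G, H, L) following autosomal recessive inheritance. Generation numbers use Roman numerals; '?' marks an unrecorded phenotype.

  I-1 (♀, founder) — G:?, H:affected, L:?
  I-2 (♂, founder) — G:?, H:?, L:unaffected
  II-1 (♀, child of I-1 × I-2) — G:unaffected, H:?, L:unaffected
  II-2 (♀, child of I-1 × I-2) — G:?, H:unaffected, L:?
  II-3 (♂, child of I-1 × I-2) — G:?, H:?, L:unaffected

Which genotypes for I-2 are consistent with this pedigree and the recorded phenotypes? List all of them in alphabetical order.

G/I-1 ? ·: GG|Gg|gg
G/I-2 ? ·: GG|Gg|gg
G/II-1 un I-1×I-2: GG|Gg
G/II-2 ? I-1×I-2: GG|Gg|gg
G/II-3 ? I-1×I-2: GG|Gg|gg
⇒ G over [I-1,I-2,II-1,II-2,II-3]: 45 consistent
H/I-1 aff ·: hh
H/I-2 ? ·: HH|Hh
H/II-1 ? I-1×I-2: Hh|hh
H/II-2 un I-1×I-2: Hh
H/II-3 ? I-1×I-2: Hh|hh
⇒ H over [I-1,I-2,II-1,II-2,II-3]: 5 consistent
L/I-1 ? ·: LL|Ll|ll
L/I-2 un ·: LL|Ll
L/II-1 un I-1×I-2: LL|Ll
L/II-2 ? I-1×I-2: LL|Ll|ll
L/II-3 un I-1×I-2: LL|Ll
⇒ L over [I-1,I-2,II-1,II-2,II-3]: 32 consistent

I-2 ∈ {GG HH LL, GG HH Ll, GG Hh LL, GG Hh Ll, Gg HH LL, Gg HH Ll, Gg Hh LL, Gg Hh Ll, gg HH LL, gg HH Ll, gg Hh LL, gg Hh Ll}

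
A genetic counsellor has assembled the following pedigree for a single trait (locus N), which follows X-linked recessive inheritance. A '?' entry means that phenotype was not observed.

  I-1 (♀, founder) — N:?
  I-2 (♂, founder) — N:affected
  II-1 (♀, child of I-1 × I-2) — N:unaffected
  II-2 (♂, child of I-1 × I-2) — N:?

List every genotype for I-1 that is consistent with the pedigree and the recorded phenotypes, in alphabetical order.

N/I-1 ? ·: X^NX^N|X^NX^n
N/I-2 aff ·: X^nY
N/II-1 un I-1×I-2: X^NX^n
N/II-2 ? I-1×I-2: X^NY|X^nY
⇒ N over [I-1,I-2,II-1,II-2]: 3 consistent

I-1 ∈ {X^NX^N, X^NX^n}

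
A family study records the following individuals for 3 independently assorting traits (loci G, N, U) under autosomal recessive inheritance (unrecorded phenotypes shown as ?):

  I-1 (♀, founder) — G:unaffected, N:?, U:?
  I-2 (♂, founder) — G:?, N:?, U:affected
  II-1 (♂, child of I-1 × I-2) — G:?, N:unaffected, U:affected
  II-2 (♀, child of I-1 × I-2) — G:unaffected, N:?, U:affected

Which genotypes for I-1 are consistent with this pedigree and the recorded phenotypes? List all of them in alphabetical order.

G/I-1 un ·: GG|Gg
G/I-2 ? ·: GG|Gg|gg
G/II-1 ? I-1×I-2: GG|Gg|gg
G/II-2 un I-1×I-2: GG|Gg
⇒ G over [I-1,I-2,II-1,II-2]: 18 consistent
N/I-1 ? ·: NN|Nn|nn
N/I-2 ? ·: NN|Nn|nn
N/II-1 un I-1×I-2: NN|Nn
N/II-2 ? I-1×I-2: NN|Nn|nn
⇒ N over [I-1,I-2,II-1,II-2]: 21 consistent
U/I-1 ? ·: Uu|uu
U/I-2 aff ·: uu
U/II-1 aff I-1×I-2: uu
U/II-2 aff I-1×I-2: uu
⇒ U over [I-1,I-2,II-1,II-2]: 2 consistent

I-1 ∈ {GG NN Uu, GG NN uu, GG Nn Uu, GG Nn uu, GG nn Uu, GG nn uu, Gg NN Uu, Gg NN uu, Gg Nn Uu, Gg Nn uu, Gg nn Uu, Gg nn uu}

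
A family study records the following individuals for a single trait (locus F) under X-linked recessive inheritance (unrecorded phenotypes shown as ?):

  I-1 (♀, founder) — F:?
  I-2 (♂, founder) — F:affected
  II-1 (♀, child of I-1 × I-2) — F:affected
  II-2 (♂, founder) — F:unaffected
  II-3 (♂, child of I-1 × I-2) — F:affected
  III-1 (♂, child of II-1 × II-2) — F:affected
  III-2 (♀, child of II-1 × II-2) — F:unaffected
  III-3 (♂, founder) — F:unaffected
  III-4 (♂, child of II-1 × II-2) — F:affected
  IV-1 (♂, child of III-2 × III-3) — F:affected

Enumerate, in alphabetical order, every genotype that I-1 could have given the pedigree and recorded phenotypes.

I-1 ∈ {X^FX^f, X^fX^f}

F/I-1 ? ·: X^FX^f|X^fX^f
F/I-2 aff ·: X^fY
F/II-1 aff I-1×I-2: X^fX^f
F/II-2 un ·: X^FY
F/II-3 aff I-1×I-2: X^fY
F/III-1 aff II-1×II-2: X^fY
F/III-2 un II-1×II-2: X^FX^f
F/III-3 un ·: X^FY
F/III-4 aff II-1×II-2: X^fY
F/IV-1 aff III-2×III-3: X^fY
⇒ F over [I-1,I-2,II-1,II-2,II-3,III-1,III-2,III-3,III-4,IV-1]: 2 consistent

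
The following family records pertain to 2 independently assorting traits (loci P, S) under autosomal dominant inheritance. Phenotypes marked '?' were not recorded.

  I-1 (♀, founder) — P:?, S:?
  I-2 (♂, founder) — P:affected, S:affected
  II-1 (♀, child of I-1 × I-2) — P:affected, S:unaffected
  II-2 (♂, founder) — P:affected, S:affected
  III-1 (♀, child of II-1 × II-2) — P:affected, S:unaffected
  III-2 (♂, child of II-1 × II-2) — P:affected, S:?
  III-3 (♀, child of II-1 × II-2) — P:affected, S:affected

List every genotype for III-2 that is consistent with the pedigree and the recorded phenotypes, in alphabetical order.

P/I-1 ? ·: pp|Pp|PP
P/I-2 aff ·: Pp|PP
P/II-1 aff I-1×I-2: Pp|PP
P/II-2 aff ·: Pp|PP
P/III-1 aff II-1×II-2: Pp|PP
P/III-2 aff II-1×II-2: Pp|PP
P/III-3 aff II-1×II-2: Pp|PP
⇒ P over [I-1,I-2,II-1,II-2,III-1,III-2,III-3]: 116 consistent
S/I-1 ? ·: ss|Ss
S/I-2 aff ·: Ss
S/II-1 un I-1×I-2: ss
S/II-2 aff ·: Ss
S/III-1 un II-1×II-2: ss
S/III-2 ? II-1×II-2: ss|Ss
S/III-3 aff II-1×II-2: Ss
⇒ S over [I-1,I-2,II-1,II-2,III-1,III-2,III-3]: 4 consistent

III-2 ∈ {PP Ss, PP ss, Pp Ss, Pp ss}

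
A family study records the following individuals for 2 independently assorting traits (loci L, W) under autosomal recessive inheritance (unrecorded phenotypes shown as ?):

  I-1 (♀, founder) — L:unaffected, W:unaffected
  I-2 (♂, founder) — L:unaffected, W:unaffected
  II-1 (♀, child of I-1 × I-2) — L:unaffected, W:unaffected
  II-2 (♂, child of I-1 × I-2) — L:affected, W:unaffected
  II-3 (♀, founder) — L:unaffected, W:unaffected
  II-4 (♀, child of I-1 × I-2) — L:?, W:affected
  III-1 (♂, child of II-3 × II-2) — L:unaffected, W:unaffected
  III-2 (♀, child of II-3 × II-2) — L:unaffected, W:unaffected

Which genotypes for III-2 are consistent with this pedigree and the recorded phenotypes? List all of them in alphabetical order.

L/I-1 un ·: Ll
L/I-2 un ·: Ll
L/II-1 un I-1×I-2: LL|Ll
L/II-2 aff I-1×I-2: ll
L/II-3 un ·: LL|Ll
L/II-4 ? I-1×I-2: LL|Ll|ll
L/III-1 un II-3×II-2: Ll
L/III-2 un II-3×II-2: Ll
⇒ L over [I-1,I-2,II-1,II-2,II-3,II-4,III-1,III-2]: 12 consistent
W/I-1 un ·: Ww
W/I-2 un ·: Ww
W/II-1 un I-1×I-2: WW|Ww
W/II-2 un I-1×I-2: WW|Ww
W/II-3 un ·: WW|Ww
W/II-4 aff I-1×I-2: ww
W/III-1 un II-3×II-2: WW|Ww
W/III-2 un II-3×II-2: WW|Ww
⇒ W over [I-1,I-2,II-1,II-2,II-3,II-4,III-1,III-2]: 26 consistent

III-2 ∈ {Ll WW, Ll Ww}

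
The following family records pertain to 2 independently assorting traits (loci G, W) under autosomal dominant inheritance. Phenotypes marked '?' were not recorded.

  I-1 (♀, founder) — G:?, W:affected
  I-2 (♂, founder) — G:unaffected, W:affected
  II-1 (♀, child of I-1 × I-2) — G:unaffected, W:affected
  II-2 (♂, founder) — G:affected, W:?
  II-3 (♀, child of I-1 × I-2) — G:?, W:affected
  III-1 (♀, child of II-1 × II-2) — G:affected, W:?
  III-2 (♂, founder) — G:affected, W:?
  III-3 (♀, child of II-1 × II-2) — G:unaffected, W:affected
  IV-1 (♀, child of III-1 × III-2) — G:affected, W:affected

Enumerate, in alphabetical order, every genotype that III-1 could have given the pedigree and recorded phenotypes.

G/I-1 ? ·: gg|Gg
G/I-2 un ·: gg
G/II-1 un I-1×I-2: gg
G/II-2 aff ·: Gg
G/II-3 ? I-1×I-2: gg|Gg
G/III-1 aff II-1×II-2: Gg
G/III-2 aff ·: Gg|GG
G/III-3 un II-1×II-2: gg
G/IV-1 aff III-1×III-2: Gg|GG
⇒ G over [I-1,I-2,II-1,II-2,II-3,III-1,III-2,III-3,IV-1]: 12 consistent
W/I-1 aff ·: Ww|WW
W/I-2 aff ·: Ww|WW
W/II-1 aff I-1×I-2: Ww|WW
W/II-2 ? ·: ww|Ww|WW
W/II-3 aff I-1×I-2: Ww|WW
W/III-1 ? II-1×II-2: ww|Ww|WW
W/III-2 ? ·: ww|Ww|WW
W/III-3 aff II-1×II-2: Ww|WW
W/IV-1 aff III-1×III-2: Ww|WW
⇒ W over [I-1,I-2,II-1,II-2,II-3,III-1,III-2,III-3,IV-1]: 471 consistent

III-1 ∈ {Gg WW, Gg Ww, Gg ww}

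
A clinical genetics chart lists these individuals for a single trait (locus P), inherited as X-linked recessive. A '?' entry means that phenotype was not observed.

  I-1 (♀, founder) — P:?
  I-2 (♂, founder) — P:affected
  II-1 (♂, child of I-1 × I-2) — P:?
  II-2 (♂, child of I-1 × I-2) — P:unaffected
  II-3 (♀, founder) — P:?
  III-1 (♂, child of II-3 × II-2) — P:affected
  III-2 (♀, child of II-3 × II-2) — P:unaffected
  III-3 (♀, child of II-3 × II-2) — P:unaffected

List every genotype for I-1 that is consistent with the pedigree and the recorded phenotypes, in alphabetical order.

P/I-1 ? ·: X^PX^P|X^PX^p
P/I-2 aff ·: X^pY
P/II-1 ? I-1×I-2: X^PY|X^pY
P/II-2 un I-1×I-2: X^PY
P/II-3 ? ·: X^PX^p|X^pX^p
P/III-1 aff II-3×II-2: X^pY
P/III-2 un II-3×II-2: X^PX^P|X^PX^p
P/III-3 un II-3×II-2: X^PX^P|X^PX^p
⇒ P over [I-1,I-2,II-1,II-2,II-3,III-1,III-2,III-3]: 15 consistent

I-1 ∈ {X^PX^P, X^PX^p}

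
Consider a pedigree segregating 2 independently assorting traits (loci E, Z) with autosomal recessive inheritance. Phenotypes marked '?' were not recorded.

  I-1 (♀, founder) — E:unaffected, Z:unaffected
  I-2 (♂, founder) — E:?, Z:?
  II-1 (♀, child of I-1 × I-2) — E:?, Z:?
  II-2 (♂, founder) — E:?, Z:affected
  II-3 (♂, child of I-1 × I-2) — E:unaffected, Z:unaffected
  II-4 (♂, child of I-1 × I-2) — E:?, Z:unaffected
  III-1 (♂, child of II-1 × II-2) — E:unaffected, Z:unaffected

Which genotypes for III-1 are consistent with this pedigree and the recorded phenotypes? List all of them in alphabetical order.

E/I-1 un ·: EE|Ee
E/I-2 ? ·: EE|Ee|ee
E/II-1 ? I-1×I-2: EE|Ee|ee
E/II-2 ? ·: EE|Ee|ee
E/II-3 un I-1×I-2: EE|Ee
E/II-4 ? I-1×I-2: EE|Ee|ee
E/III-1 un II-1×II-2: EE|Ee
⇒ E over [I-1,I-2,II-1,II-2,II-3,II-4,III-1]: 161 consistent
Z/I-1 un ·: ZZ|Zz
Z/I-2 ? ·: ZZ|Zz|zz
Z/II-1 ? I-1×I-2: ZZ|Zz
Z/II-2 aff ·: zz
Z/II-3 un I-1×I-2: ZZ|Zz
Z/II-4 un I-1×I-2: ZZ|Zz
Z/III-1 un II-1×II-2: Zz
⇒ Z over [I-1,I-2,II-1,II-2,II-3,II-4,III-1]: 27 consistent

III-1 ∈ {EE Zz, Ee Zz}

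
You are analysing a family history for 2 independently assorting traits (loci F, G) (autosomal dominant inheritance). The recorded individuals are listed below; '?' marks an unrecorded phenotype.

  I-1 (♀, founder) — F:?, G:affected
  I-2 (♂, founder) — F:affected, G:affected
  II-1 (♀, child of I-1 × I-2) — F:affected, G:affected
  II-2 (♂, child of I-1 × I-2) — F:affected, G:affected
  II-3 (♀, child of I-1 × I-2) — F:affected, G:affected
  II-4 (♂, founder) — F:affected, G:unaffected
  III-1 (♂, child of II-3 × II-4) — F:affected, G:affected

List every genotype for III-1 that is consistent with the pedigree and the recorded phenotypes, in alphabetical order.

III-1 ∈ {FF Gg, Ff Gg}

F/I-1 ? ·: ff|Ff|FF
F/I-2 aff ·: Ff|FF
F/II-1 aff I-1×I-2: Ff|FF
F/II-2 aff I-1×I-2: Ff|FF
F/II-3 aff I-1×I-2: Ff|FF
F/II-4 aff ·: Ff|FF
F/III-1 aff II-3×II-4: Ff|FF
⇒ F over [I-1,I-2,II-1,II-2,II-3,II-4,III-1]: 95 consistent
G/I-1 aff ·: Gg|GG
G/I-2 aff ·: Gg|GG
G/II-1 aff I-1×I-2: Gg|GG
G/II-2 aff I-1×I-2: Gg|GG
G/II-3 aff I-1×I-2: Gg|GG
G/II-4 un ·: gg
G/III-1 aff II-3×II-4: Gg
⇒ G over [I-1,I-2,II-1,II-2,II-3,II-4,III-1]: 25 consistent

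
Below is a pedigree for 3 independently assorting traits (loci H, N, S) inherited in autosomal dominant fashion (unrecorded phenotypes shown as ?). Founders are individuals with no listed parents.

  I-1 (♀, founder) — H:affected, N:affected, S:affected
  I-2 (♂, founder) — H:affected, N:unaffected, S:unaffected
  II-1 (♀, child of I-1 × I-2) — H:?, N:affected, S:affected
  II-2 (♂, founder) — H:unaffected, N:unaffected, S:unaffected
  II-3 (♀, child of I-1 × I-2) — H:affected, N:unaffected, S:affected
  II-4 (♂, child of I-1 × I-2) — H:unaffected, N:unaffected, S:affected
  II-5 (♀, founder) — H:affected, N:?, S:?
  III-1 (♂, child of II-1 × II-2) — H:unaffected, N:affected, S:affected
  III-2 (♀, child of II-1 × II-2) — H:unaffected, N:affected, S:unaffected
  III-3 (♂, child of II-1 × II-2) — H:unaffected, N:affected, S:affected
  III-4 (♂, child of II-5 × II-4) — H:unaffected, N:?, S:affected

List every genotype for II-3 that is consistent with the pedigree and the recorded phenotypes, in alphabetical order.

II-3 ∈ {HH nn Ss, Hh nn Ss}

H/I-1 aff ·: Hh
H/I-2 aff ·: Hh
H/II-1 ? I-1×I-2: hh|Hh
H/II-2 un ·: hh
H/II-3 aff I-1×I-2: Hh|HH
H/II-4 un I-1×I-2: hh
H/II-5 aff ·: Hh
H/III-1 un II-1×II-2: hh
H/III-2 un II-1×II-2: hh
H/III-3 un II-1×II-2: hh
H/III-4 un II-5×II-4: hh
⇒ H over [I-1,I-2,II-1,II-2,II-3,II-4,II-5,III-1,III-2,III-3,III-4]: 4 consistent
N/I-1 aff ·: Nn
N/I-2 un ·: nn
N/II-1 aff I-1×I-2: Nn
N/II-2 un ·: nn
N/II-3 un I-1×I-2: nn
N/II-4 un I-1×I-2: nn
N/II-5 ? ·: nn|Nn|NN
N/III-1 aff II-1×II-2: Nn
N/III-2 aff II-1×II-2: Nn
N/III-3 aff II-1×II-2: Nn
N/III-4 ? II-5×II-4: nn|Nn
⇒ N over [I-1,I-2,II-1,II-2,II-3,II-4,II-5,III-1,III-2,III-3,III-4]: 4 consistent
S/I-1 aff ·: Ss|SS
S/I-2 un ·: ss
S/II-1 aff I-1×I-2: Ss
S/II-2 un ·: ss
S/II-3 aff I-1×I-2: Ss
S/II-4 aff I-1×I-2: Ss
S/II-5 ? ·: ss|Ss|SS
S/III-1 aff II-1×II-2: Ss
S/III-2 un II-1×II-2: ss
S/III-3 aff II-1×II-2: Ss
S/III-4 aff II-5×II-4: Ss|SS
⇒ S over [I-1,I-2,II-1,II-2,II-3,II-4,II-5,III-1,III-2,III-3,III-4]: 10 consistent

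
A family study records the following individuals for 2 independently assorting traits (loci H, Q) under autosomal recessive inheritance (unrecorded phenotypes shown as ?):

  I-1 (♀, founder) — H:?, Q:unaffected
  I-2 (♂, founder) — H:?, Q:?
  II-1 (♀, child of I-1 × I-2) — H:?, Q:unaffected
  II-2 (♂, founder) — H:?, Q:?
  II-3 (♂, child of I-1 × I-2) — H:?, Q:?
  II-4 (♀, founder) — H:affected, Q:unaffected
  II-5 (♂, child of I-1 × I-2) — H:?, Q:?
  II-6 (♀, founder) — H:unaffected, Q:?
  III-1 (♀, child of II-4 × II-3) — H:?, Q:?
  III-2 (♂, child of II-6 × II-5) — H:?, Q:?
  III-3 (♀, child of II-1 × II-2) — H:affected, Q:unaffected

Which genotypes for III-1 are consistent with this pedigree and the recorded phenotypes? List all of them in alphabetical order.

III-1 ∈ {Hh QQ, Hh Qq, Hh qq, hh QQ, hh Qq, hh qq}

H/I-1 ? ·: HH|Hh|hh
H/I-2 ? ·: HH|Hh|hh
H/II-1 ? I-1×I-2: Hh|hh
H/II-2 ? ·: Hh|hh
H/II-3 ? I-1×I-2: HH|Hh|hh
H/II-4 aff ·: hh
H/II-5 ? I-1×I-2: HH|Hh|hh
H/II-6 un ·: HH|Hh
H/III-1 ? II-4×II-3: Hh|hh
H/III-2 ? II-6×II-5: HH|Hh|hh
H/III-3 aff II-1×II-2: hh
⇒ H over [I-1,I-2,II-1,II-2,II-3,II-4,II-5,II-6,III-1,III-2,III-3]: 510 consistent
Q/I-1 un ·: QQ|Qq
Q/I-2 ? ·: QQ|Qq|qq
Q/II-1 un I-1×I-2: QQ|Qq
Q/II-2 ? ·: QQ|Qq|qq
Q/II-3 ? I-1×I-2: QQ|Qq|qq
Q/II-4 un ·: QQ|Qq
Q/II-5 ? I-1×I-2: QQ|Qq|qq
Q/II-6 ? ·: QQ|Qq|qq
Q/III-1 ? II-4×II-3: QQ|Qq|qq
Q/III-2 ? II-6×II-5: QQ|Qq|qq
Q/III-3 un II-1×II-2: QQ|Qq
⇒ Q over [I-1,I-2,II-1,II-2,II-3,II-4,II-5,II-6,III-1,III-2,III-3]: 3732 consistent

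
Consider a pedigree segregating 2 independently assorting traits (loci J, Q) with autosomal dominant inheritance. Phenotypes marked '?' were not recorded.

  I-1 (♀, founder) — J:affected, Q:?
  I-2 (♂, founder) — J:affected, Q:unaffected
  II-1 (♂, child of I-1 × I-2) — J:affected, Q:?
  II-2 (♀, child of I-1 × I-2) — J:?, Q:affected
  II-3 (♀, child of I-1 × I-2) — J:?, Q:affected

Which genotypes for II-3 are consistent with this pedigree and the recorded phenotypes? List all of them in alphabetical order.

II-3 ∈ {JJ Qq, Jj Qq, jj Qq}

J/I-1 aff ·: Jj|JJ
J/I-2 aff ·: Jj|JJ
J/II-1 aff I-1×I-2: Jj|JJ
J/II-2 ? I-1×I-2: jj|Jj|JJ
J/II-3 ? I-1×I-2: jj|Jj|JJ
⇒ J over [I-1,I-2,II-1,II-2,II-3]: 35 consistent
Q/I-1 ? ·: Qq|QQ
Q/I-2 un ·: qq
Q/II-1 ? I-1×I-2: qq|Qq
Q/II-2 aff I-1×I-2: Qq
Q/II-3 aff I-1×I-2: Qq
⇒ Q over [I-1,I-2,II-1,II-2,II-3]: 3 consistent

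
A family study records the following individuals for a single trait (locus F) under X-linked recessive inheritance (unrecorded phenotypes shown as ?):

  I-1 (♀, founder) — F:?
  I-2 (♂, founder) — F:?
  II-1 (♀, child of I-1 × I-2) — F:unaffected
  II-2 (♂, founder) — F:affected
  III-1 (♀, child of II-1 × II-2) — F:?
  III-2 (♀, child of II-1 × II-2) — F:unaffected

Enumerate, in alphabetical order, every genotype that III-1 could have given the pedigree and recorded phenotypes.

III-1 ∈ {X^FX^f, X^fX^f}

F/I-1 ? ·: X^FX^F|X^FX^f|X^fX^f
F/I-2 ? ·: X^FY|X^fY
F/II-1 un I-1×I-2: X^FX^F|X^FX^f
F/II-2 aff ·: X^fY
F/III-1 ? II-1×II-2: X^FX^f|X^fX^f
F/III-2 un II-1×II-2: X^FX^f
⇒ F over [I-1,I-2,II-1,II-2,III-1,III-2]: 10 consistent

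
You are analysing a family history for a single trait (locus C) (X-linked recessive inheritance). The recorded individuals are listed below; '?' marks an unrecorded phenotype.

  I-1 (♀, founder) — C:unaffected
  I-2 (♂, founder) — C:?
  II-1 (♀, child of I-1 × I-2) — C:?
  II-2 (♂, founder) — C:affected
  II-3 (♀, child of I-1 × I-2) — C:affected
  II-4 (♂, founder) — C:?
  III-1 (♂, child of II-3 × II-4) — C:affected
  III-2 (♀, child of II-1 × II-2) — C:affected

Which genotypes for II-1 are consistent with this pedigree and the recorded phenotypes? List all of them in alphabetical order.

II-1 ∈ {X^CX^c, X^cX^c}

C/I-1 un ·: X^CX^c
C/I-2 ? ·: X^cY
C/II-1 ? I-1×I-2: X^CX^c|X^cX^c
C/II-2 aff ·: X^cY
C/II-3 aff I-1×I-2: X^cX^c
C/II-4 ? ·: X^CY|X^cY
C/III-1 aff II-3×II-4: X^cY
C/III-2 aff II-1×II-2: X^cX^c
⇒ C over [I-1,I-2,II-1,II-2,II-3,II-4,III-1,III-2]: 4 consistent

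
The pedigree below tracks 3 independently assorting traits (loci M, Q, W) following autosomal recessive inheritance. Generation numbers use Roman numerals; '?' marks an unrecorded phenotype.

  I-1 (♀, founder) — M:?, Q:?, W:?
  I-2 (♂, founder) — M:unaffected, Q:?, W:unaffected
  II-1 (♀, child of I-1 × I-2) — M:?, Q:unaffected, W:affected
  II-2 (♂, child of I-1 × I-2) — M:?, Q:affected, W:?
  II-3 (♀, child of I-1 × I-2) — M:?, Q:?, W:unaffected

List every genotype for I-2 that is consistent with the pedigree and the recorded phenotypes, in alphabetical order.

M/I-1 ? ·: MM|Mm|mm
M/I-2 un ·: MM|Mm
M/II-1 ? I-1×I-2: MM|Mm|mm
M/II-2 ? I-1×I-2: MM|Mm|mm
M/II-3 ? I-1×I-2: MM|Mm|mm
⇒ M over [I-1,I-2,II-1,II-2,II-3]: 53 consistent
Q/I-1 ? ·: Qq|qq
Q/I-2 ? ·: Qq|qq
Q/II-1 un I-1×I-2: QQ|Qq
Q/II-2 aff I-1×I-2: qq
Q/II-3 ? I-1×I-2: QQ|Qq|qq
⇒ Q over [I-1,I-2,II-1,II-2,II-3]: 10 consistent
W/I-1 ? ·: Ww|ww
W/I-2 un ·: Ww
W/II-1 aff I-1×I-2: ww
W/II-2 ? I-1×I-2: WW|Ww|ww
W/II-3 un I-1×I-2: WW|Ww
⇒ W over [I-1,I-2,II-1,II-2,II-3]: 8 consistent

I-2 ∈ {MM Qq Ww, MM qq Ww, Mm Qq Ww, Mm qq Ww}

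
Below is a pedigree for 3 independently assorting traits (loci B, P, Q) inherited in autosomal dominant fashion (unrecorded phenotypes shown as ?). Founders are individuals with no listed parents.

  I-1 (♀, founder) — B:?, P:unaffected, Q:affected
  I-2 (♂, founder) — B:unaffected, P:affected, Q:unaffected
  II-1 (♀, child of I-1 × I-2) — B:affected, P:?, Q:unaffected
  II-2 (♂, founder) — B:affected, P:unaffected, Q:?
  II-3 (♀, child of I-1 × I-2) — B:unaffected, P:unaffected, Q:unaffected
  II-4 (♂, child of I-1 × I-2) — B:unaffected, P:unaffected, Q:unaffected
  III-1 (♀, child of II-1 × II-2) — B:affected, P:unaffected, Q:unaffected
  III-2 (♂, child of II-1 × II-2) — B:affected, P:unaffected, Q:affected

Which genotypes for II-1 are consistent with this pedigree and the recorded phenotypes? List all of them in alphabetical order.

B/I-1 ? ·: Bb
B/I-2 un ·: bb
B/II-1 aff I-1×I-2: Bb
B/II-2 aff ·: Bb|BB
B/II-3 un I-1×I-2: bb
B/II-4 un I-1×I-2: bb
B/III-1 aff II-1×II-2: Bb|BB
B/III-2 aff II-1×II-2: Bb|BB
⇒ B over [I-1,I-2,II-1,II-2,II-3,II-4,III-1,III-2]: 8 consistent
P/I-1 un ·: pp
P/I-2 aff ·: Pp
P/II-1 ? I-1×I-2: pp|Pp
P/II-2 un ·: pp
P/II-3 un I-1×I-2: pp
P/II-4 un I-1×I-2: pp
P/III-1 un II-1×II-2: pp
P/III-2 un II-1×II-2: pp
⇒ P over [I-1,I-2,II-1,II-2,II-3,II-4,III-1,III-2]: 2 consistent
Q/I-1 aff ·: Qq
Q/I-2 un ·: qq
Q/II-1 un I-1×I-2: qq
Q/II-2 ? ·: Qq
Q/II-3 un I-1×I-2: qq
Q/II-4 un I-1×I-2: qq
Q/III-1 un II-1×II-2: qq
Q/III-2 aff II-1×II-2: Qq
⇒ Q over [I-1,I-2,II-1,II-2,II-3,II-4,III-1,III-2]: 1 consistent

II-1 ∈ {Bb Pp qq, Bb pp qq}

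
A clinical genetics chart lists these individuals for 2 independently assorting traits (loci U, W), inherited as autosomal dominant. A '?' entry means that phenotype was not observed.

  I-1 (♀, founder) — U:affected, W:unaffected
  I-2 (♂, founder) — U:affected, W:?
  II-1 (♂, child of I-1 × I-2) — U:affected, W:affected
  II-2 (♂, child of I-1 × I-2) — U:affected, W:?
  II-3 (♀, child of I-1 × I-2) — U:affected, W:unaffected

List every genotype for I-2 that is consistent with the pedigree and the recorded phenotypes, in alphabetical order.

I-2 ∈ {UU Ww, Uu Ww}

U/I-1 aff ·: Uu|UU
U/I-2 aff ·: Uu|UU
U/II-1 aff I-1×I-2: Uu|UU
U/II-2 aff I-1×I-2: Uu|UU
U/II-3 aff I-1×I-2: Uu|UU
⇒ U over [I-1,I-2,II-1,II-2,II-3]: 25 consistent
W/I-1 un ·: ww
W/I-2 ? ·: Ww
W/II-1 aff I-1×I-2: Ww
W/II-2 ? I-1×I-2: ww|Ww
W/II-3 un I-1×I-2: ww
⇒ W over [I-1,I-2,II-1,II-2,II-3]: 2 consistent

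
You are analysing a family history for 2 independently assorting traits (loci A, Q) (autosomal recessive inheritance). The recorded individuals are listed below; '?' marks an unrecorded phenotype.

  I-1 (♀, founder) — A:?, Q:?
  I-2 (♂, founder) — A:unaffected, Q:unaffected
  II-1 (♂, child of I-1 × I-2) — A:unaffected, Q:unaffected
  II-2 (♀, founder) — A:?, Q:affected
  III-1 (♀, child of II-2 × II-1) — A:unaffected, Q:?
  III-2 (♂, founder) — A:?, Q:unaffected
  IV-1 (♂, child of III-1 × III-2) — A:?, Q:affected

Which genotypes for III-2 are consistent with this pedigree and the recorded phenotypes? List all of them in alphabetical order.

A/I-1 ? ·: AA|Aa|aa
A/I-2 un ·: AA|Aa
A/II-1 un I-1×I-2: AA|Aa
A/II-2 ? ·: AA|Aa|aa
A/III-1 un II-2×II-1: AA|Aa
A/III-2 ? ·: AA|Aa|aa
A/IV-1 ? III-1×III-2: AA|Aa|aa
⇒ A over [I-1,I-2,II-1,II-2,III-1,III-2,IV-1]: 233 consistent
Q/I-1 ? ·: QQ|Qq|qq
Q/I-2 un ·: QQ|Qq
Q/II-1 un I-1×I-2: QQ|Qq
Q/II-2 aff ·: qq
Q/III-1 ? II-2×II-1: Qq|qq
Q/III-2 un ·: Qq
Q/IV-1 aff III-1×III-2: qq
⇒ Q over [I-1,I-2,II-1,II-2,III-1,III-2,IV-1]: 14 consistent

III-2 ∈ {AA Qq, Aa Qq, aa Qq}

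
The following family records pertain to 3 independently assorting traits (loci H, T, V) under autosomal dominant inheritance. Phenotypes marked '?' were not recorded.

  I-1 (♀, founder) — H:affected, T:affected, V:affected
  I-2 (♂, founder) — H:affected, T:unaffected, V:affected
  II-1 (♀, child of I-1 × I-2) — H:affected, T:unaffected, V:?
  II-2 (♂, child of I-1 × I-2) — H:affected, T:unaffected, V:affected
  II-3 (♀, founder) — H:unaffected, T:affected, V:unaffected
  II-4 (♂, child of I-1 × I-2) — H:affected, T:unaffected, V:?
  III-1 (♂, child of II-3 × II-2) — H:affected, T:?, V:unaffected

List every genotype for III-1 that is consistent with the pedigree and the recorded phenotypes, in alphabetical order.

III-1 ∈ {Hh Tt vv, Hh tt vv}

H/I-1 aff ·: Hh|HH
H/I-2 aff ·: Hh|HH
H/II-1 aff I-1×I-2: Hh|HH
H/II-2 aff I-1×I-2: Hh|HH
H/II-3 un ·: hh
H/II-4 aff I-1×I-2: Hh|HH
H/III-1 aff II-3×II-2: Hh
⇒ H over [I-1,I-2,II-1,II-2,II-3,II-4,III-1]: 25 consistent
T/I-1 aff ·: Tt
T/I-2 un ·: tt
T/II-1 un I-1×I-2: tt
T/II-2 un I-1×I-2: tt
T/II-3 aff ·: Tt|TT
T/II-4 un I-1×I-2: tt
T/III-1 ? II-3×II-2: tt|Tt
⇒ T over [I-1,I-2,II-1,II-2,II-3,II-4,III-1]: 3 consistent
V/I-1 aff ·: Vv|VV
V/I-2 aff ·: Vv|VV
V/II-1 ? I-1×I-2: vv|Vv|VV
V/II-2 aff I-1×I-2: Vv
V/II-3 un ·: vv
V/II-4 ? I-1×I-2: vv|Vv|VV
V/III-1 un II-3×II-2: vv
⇒ V over [I-1,I-2,II-1,II-2,II-3,II-4,III-1]: 17 consistent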